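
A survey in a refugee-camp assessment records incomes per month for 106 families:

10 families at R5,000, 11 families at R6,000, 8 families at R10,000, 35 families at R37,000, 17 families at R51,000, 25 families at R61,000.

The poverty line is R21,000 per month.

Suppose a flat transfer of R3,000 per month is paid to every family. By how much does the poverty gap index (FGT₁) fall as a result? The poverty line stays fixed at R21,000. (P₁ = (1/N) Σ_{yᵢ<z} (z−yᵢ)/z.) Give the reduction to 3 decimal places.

Before: below the line — 10×R5,000, 11×R6,000, 8×R10,000; poverty gap index (FGT₁) = 0.18553.
After the R3,000 transfer: below the line — 10×R8,000, 11×R9,000, 8×R13,000; poverty gap index (FGT₁) = 0.14645.
Reduction = 0.18553 − 0.14645 = 0.039.

0.039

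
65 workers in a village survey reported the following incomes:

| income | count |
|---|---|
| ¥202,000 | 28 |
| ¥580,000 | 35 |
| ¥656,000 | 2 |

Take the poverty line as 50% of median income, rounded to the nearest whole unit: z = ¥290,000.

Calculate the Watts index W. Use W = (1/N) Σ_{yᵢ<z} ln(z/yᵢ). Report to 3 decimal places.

Below the line: 28×¥202,000 (q = 28 of N = 65).
Log gaps: ln(290000/202000) = 0.3616 (×28).
W = 10.125170 / 65 = 0.156.

0.156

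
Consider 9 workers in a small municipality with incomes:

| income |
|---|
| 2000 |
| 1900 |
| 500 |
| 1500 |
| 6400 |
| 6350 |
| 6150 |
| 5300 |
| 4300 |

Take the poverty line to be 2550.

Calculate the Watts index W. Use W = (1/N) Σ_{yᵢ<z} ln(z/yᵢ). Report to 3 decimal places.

0.300

Poor units: 500, 1500, 1900, 2000 (q = 4 of N = 9).
Log gaps: ln(2550/500) = 1.6292; ln(2550/1500) = 0.5306; ln(2550/1900) = 0.2942; ln(2550/2000) = 0.2429.
W = 2.697054 / 9 = 0.300.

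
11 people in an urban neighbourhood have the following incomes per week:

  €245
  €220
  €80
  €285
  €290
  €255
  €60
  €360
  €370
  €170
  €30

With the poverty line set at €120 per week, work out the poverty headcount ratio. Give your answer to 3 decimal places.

0.273

3 of the 11 people have income below €120.
H = 3/11 = 0.273.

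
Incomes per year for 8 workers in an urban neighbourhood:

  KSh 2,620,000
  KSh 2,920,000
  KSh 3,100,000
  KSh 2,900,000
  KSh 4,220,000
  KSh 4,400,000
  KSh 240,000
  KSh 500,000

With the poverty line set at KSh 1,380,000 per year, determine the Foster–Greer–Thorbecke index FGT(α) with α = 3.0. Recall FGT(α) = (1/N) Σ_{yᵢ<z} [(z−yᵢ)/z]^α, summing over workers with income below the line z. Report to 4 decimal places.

Poor units: KSh 240,000, KSh 500,000 (q = 2 of N = 8).
Shortfall ratios: (1380000−240000)/1380000 = 0.8261; (1380000−500000)/1380000 = 0.6377.
Raised to α = 3.0: 0.56374; 0.25930.
Sum = 0.823043; FGT(3.0) = 0.823043 / 8 = 0.1029.

0.1029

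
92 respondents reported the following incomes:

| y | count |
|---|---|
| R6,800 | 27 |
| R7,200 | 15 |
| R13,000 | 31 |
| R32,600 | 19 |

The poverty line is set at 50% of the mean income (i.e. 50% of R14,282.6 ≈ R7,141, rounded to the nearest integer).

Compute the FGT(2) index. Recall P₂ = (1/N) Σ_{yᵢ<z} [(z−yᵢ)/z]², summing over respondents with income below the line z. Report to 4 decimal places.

Incomes under z: 27×R6,800 (q = 27 of N = 92).
Normalized shortfalls: (7141−6800)/7141 = 0.0478 (×27).
Squared: 0.0023 (×27).
Sum = 0.061568; P₂ = 0.061568 / 92 = 0.0007.

0.0007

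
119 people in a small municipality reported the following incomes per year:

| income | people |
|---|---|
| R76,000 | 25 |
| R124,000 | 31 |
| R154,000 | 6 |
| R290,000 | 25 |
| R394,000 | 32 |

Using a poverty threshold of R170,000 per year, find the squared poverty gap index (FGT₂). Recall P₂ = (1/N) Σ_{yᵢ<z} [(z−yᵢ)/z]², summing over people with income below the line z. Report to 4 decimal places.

Below the line: 25×R76,000, 31×R124,000, 6×R154,000 (q = 62 of N = 119).
Relative gaps: (170000−76000)/170000 = 0.5529 (×25); (170000−124000)/170000 = 0.2706 (×31); (170000−154000)/170000 = 0.0941 (×6).
Squared: 0.3057 (×25); 0.0732 (×31); 0.0089 (×6).
Sum = 9.966505; P₂ = 9.966505 / 119 = 0.0838.

0.0838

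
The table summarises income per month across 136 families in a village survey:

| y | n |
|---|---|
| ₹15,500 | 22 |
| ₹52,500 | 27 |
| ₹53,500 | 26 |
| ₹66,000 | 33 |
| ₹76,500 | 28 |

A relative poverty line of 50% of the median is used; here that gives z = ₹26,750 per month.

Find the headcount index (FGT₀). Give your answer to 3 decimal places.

22 of the 136 families have income below ₹26,750.
H = 22/136 = 0.162.

0.162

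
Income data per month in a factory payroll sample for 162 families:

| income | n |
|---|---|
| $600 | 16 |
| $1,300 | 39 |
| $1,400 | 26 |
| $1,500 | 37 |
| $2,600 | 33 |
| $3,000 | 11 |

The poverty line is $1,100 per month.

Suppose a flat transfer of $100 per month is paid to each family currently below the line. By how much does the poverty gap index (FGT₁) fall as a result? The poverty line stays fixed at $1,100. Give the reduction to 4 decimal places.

Before: below the line — 16×$600; poverty gap index (FGT₁) = 0.044893.
After the $100 transfer: below the line — 16×$700; poverty gap index (FGT₁) = 0.035915.
Reduction = 0.044893 − 0.035915 = 0.0090.

0.0090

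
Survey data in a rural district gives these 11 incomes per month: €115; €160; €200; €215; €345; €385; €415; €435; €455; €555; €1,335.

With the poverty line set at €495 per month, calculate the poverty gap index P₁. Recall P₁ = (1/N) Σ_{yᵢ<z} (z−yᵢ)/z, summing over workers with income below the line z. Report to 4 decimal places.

Poor units: €115, €160, €200, €215, €345, €385, €415, €435, €455 (q = 9 of N = 11).
Relative gaps: (495−115)/495 = 0.7677; (495−160)/495 = 0.6768; (495−200)/495 = 0.5960; (495−215)/495 = 0.5657; (495−345)/495 = 0.3030; (495−385)/495 = 0.2222; (495−415)/495 = 0.1616; (495−435)/495 = 0.1212; (495−455)/495 = 0.0808.
Σ = 3.494949. Dividing by the full population N = 11 gives P₁ = 0.3177.

0.3177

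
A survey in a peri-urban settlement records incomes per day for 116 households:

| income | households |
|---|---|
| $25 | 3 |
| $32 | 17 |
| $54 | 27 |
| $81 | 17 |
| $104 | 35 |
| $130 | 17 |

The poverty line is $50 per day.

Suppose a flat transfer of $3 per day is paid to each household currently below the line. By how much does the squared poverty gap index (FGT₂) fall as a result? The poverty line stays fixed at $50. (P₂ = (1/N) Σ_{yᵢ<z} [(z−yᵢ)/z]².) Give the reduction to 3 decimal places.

0.007

Before: below the line — 3×$25, 17×$32; squared poverty gap index (FGT₂) = 0.02546.
After the $3 transfer: below the line — 3×$28, 17×$35; squared poverty gap index (FGT₂) = 0.01820.
Reduction = 0.02546 − 0.01820 = 0.007.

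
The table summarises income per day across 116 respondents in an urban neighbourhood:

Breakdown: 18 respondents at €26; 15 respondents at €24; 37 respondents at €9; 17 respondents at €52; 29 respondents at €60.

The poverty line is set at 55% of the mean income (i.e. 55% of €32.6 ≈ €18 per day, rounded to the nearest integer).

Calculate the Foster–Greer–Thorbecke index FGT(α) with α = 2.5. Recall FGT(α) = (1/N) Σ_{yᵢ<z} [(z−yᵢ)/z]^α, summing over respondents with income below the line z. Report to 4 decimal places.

Poor units: 37×€9 (q = 37 of N = 116).
Normalized shortfalls: (18−9)/18 = 0.5000 (×37).
Raised to α = 2.5: 0.17678 (×37).
Sum = 6.540738; FGT(2.5) = 6.540738 / 116 = 0.0564.

0.0564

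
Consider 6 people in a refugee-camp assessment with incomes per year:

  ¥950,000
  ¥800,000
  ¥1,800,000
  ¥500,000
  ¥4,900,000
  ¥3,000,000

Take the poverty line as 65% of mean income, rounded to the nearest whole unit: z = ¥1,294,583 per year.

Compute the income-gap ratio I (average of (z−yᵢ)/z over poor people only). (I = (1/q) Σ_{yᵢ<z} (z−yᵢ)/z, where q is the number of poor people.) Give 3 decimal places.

0.421

Below z: ¥500,000, ¥800,000, ¥950,000 (q = 3 of N = 6).
Relative gaps: 0.6138, 0.3820, 0.2662; sum = 1.261989.
I averages over the q = 3 poor units only: 1.261989 / 3 = 0.421.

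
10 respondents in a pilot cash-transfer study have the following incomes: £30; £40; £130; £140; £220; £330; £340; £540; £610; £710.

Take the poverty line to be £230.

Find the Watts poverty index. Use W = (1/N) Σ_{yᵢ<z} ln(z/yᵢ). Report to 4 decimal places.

0.4898

Poor units: £30, £40, £130, £140, £220 (q = 5 of N = 10).
Log shortfalls: ln(230/30) = 2.0369; ln(230/40) = 1.7492; ln(230/130) = 0.5705; ln(230/140) = 0.4964; ln(230/220) = 0.0445.
W = 4.897515 / 10 = 0.4898.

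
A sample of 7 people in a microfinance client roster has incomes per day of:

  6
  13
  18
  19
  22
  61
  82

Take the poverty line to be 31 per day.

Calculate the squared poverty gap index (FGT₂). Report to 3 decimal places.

0.200

Below the line: 6, 13, 18, 19, 22 (q = 5 of N = 7).
Relative gaps: (31−6)/31 = 0.8065; (31−13)/31 = 0.5806; (31−18)/31 = 0.4194; (31−19)/31 = 0.3871; (31−22)/31 = 0.2903.
Squared: 0.6504; 0.3371; 0.1759; 0.1498; 0.0843.
Sum = 1.397503; P₂ = 1.397503 / 7 = 0.200.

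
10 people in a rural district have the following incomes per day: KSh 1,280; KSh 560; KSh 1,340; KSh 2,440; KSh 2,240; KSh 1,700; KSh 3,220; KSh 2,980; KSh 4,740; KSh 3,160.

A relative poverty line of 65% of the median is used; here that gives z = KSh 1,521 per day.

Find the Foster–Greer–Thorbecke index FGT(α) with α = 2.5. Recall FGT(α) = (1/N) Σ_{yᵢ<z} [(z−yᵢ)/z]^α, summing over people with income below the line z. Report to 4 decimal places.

0.0332

Below z: KSh 560, KSh 1,280, KSh 1,340 (q = 3 of N = 10).
Relative gaps: (1521−560)/1521 = 0.6318; (1521−1280)/1521 = 0.1584; (1521−1340)/1521 = 0.1190.
Raised to α = 2.5: 0.31731; 0.00999; 0.00489.
Sum = 0.332190; FGT(2.5) = 0.332190 / 10 = 0.0332.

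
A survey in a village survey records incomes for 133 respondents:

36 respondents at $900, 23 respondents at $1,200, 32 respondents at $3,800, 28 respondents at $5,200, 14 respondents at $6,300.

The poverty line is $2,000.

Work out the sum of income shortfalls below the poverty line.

Below the line: 36×$900, 23×$1,200 (q = 59 of N = 133).
Individual gaps: 36×(2000−900) = 39600; 23×(2000−1200) = 18400.
Aggregate gap = $58,000.

$58,000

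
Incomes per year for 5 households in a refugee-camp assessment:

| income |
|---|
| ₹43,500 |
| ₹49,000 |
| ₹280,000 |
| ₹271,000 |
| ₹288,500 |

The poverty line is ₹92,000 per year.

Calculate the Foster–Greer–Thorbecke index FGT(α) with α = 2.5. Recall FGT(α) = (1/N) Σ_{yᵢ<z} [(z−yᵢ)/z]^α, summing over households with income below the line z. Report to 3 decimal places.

0.070

Below z: ₹43,500, ₹49,000 (q = 2 of N = 5).
Normalized shortfalls: (92000−43500)/92000 = 0.5272; (92000−49000)/92000 = 0.4674.
Raised to α = 2.5: 0.20178; 0.14935.
Sum = 0.351132; FGT(2.5) = 0.351132 / 5 = 0.070.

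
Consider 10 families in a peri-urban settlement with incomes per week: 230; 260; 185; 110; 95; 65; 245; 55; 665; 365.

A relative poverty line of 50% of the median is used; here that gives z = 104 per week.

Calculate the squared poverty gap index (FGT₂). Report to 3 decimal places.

Incomes under z: 55, 65, 95 (q = 3 of N = 10).
Normalized shortfalls: (104−55)/104 = 0.4712; (104−65)/104 = 0.3750; (104−95)/104 = 0.0865.
Squared: 0.2220; 0.1406; 0.0075.
Sum = 0.370100; P₂ = 0.370100 / 10 = 0.037.

0.037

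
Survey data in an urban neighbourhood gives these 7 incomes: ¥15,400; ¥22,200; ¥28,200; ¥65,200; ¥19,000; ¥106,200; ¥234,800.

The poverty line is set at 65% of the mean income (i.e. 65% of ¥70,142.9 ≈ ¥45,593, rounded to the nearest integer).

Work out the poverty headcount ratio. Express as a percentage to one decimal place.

4 of the 7 families have income below ¥45,593.
H = 4/7 = 57.1%.

57.1%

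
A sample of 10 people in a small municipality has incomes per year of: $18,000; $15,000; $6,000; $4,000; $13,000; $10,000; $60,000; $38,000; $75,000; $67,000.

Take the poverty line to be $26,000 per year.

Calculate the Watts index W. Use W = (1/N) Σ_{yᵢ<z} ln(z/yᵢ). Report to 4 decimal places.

Below the line: $4,000, $6,000, $10,000, $13,000, $15,000, $18,000 (q = 6 of N = 10).
Log gaps: ln(26000/4000) = 1.8718; ln(26000/6000) = 1.4663; ln(26000/10000) = 0.9555; ln(26000/13000) = 0.6931; ln(26000/15000) = 0.5500; ln(26000/18000) = 0.3677.
W = 5.904569 / 10 = 0.5905.

0.5905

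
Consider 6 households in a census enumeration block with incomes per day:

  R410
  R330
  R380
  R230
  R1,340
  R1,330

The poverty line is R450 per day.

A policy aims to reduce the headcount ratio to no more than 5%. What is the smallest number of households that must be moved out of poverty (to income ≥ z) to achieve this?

Currently q = 4 of N = 6 are below the line (H = 0.667).
A headcount ratio of at most 5% allows at most ⌊0.05 × 6⌋ = 0 poor households.
So at least 4 − 0 = 4 must be lifted.

4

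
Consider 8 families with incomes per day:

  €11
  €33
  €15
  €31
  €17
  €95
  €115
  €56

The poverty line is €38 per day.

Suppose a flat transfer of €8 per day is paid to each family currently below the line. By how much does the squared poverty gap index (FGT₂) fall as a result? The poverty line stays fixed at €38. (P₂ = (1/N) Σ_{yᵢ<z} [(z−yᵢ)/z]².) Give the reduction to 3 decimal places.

0.088

Before: below the line — €11, €15, €17, €31, €33; squared poverty gap index (FGT₂) = 0.15348.
After the €8 transfer: below the line — €19, €23, €25; squared poverty gap index (FGT₂) = 0.06536.
Reduction = 0.15348 − 0.06536 = 0.088.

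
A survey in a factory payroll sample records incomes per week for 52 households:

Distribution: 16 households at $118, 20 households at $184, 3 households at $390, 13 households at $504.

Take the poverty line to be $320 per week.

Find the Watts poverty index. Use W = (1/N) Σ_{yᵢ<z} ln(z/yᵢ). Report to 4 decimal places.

0.5198

Below z: 16×$118, 20×$184 (q = 36 of N = 52).
Log gaps: ln(320/118) = 0.9976 (×16); ln(320/184) = 0.5534 (×20).
W = 27.029887 / 52 = 0.5198.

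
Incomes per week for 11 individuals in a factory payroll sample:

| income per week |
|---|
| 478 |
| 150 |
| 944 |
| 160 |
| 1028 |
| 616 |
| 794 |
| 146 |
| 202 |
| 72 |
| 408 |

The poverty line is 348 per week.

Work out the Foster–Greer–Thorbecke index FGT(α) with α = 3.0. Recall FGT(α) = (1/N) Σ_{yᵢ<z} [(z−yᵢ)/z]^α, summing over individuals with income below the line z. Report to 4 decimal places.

Poor units: 72, 146, 150, 160, 202 (q = 5 of N = 11).
Normalized shortfalls: (348−72)/348 = 0.7931; (348−146)/348 = 0.5805; (348−150)/348 = 0.5690; (348−160)/348 = 0.5402; (348−202)/348 = 0.4195.
Raised to α = 3.0: 0.49887; 0.19558; 0.18419; 0.15767; 0.07384.
Sum = 1.110145; FGT(3.0) = 1.110145 / 11 = 0.1009.

0.1009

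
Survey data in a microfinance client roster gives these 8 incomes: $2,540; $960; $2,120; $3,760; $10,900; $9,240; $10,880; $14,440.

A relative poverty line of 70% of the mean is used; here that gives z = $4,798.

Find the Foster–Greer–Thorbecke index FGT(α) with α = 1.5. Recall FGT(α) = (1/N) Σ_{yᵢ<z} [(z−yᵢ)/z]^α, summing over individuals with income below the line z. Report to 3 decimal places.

Below the line: $960, $2,120, $2,540, $3,760 (q = 4 of N = 8).
Relative gaps: (4798−960)/4798 = 0.7999; (4798−2120)/4798 = 0.5581; (4798−2540)/4798 = 0.4706; (4798−3760)/4798 = 0.2163.
Raised to α = 1.5: 0.71543; 0.41699; 0.32285; 0.10062.
Sum = 1.555891; FGT(1.5) = 1.555891 / 8 = 0.194.

0.194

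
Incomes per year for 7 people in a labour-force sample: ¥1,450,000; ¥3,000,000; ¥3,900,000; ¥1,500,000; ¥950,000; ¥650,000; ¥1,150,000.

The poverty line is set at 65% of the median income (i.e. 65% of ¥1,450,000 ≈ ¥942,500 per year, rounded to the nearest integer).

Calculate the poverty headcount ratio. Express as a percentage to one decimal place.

14.3%

1 of the 7 people have income below ¥942,500.
H = 1/7 = 14.3%.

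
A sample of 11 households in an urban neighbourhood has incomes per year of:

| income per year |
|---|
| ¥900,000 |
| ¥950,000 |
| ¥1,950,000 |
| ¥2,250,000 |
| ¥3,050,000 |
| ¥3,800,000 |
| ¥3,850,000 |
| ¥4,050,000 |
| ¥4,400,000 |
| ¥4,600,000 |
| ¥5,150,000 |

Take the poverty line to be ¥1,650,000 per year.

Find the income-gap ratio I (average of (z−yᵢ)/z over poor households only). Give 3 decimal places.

Below z: ¥900,000, ¥950,000 (q = 2 of N = 11).
Shortfall ratios (z−y)/z: 0.4545, 0.4242; sum = 0.878788.
The income-gap ratio divides by q (the poor only): 0.878788 / 2 = 0.439.

0.439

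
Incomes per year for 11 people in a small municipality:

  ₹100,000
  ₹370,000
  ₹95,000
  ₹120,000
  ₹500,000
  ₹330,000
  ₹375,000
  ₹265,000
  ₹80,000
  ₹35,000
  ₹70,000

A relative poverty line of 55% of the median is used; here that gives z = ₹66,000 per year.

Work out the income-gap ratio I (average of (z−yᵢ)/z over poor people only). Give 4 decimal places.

Incomes under z: ₹35,000 (q = 1 of N = 11).
Shortfall ratios (z−y)/z: 0.4697; sum = 0.469697.
The income-gap ratio divides by q (the poor only): 0.469697 / 1 = 0.4697.

0.4697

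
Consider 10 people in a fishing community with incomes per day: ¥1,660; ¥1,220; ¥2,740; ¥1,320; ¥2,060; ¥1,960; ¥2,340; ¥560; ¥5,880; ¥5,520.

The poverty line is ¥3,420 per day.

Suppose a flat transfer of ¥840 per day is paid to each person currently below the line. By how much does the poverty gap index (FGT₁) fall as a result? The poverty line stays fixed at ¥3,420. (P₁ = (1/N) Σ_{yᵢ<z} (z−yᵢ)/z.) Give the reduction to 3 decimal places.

Before: below the line — ¥560, ¥1,220, ¥1,320, ¥1,660, ¥1,960, ¥2,060, ¥2,340, ¥2,740; poverty gap index (FGT₁) = 0.39474.
After the ¥840 transfer: below the line — ¥1,400, ¥2,060, ¥2,160, ¥2,500, ¥2,800, ¥2,900, ¥3,180; poverty gap index (FGT₁) = 0.20292.
Reduction = 0.39474 − 0.20292 = 0.192.

0.192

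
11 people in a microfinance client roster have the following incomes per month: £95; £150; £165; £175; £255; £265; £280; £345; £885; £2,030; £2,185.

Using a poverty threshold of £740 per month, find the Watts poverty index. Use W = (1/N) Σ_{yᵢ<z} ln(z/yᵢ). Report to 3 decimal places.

0.947

Poor units: £95, £150, £165, £175, £255, £265, £280, £345 (q = 8 of N = 11).
Log shortfalls: ln(740/95) = 2.0528; ln(740/150) = 1.5960; ln(740/165) = 1.5007; ln(740/175) = 1.4419; ln(740/255) = 1.0654; ln(740/265) = 1.0269; ln(740/280) = 0.9719; ln(740/345) = 0.7631.
W = 10.418630 / 11 = 0.947.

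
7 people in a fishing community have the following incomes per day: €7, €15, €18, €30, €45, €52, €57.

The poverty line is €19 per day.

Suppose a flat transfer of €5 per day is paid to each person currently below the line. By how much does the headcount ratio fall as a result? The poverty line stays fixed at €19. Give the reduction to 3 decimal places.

0.286

Before: below the line — €7, €15, €18; headcount ratio = 0.42857.
After the €5 transfer: below the line — €12; headcount ratio = 0.14286.
Reduction = 0.42857 − 0.14286 = 0.286.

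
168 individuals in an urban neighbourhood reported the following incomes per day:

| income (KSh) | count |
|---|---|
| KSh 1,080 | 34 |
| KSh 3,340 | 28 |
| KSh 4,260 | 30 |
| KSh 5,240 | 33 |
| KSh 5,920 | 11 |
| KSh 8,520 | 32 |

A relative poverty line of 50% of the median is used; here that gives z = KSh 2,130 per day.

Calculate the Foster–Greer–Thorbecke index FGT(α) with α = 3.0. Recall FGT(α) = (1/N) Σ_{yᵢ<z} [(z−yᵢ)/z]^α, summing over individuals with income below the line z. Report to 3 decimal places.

Poor units: 34×KSh 1,080 (q = 34 of N = 168).
Gap ratios (z−y)/z: (2130−1080)/2130 = 0.4930 (×34).
Raised to α = 3.0: 0.11979 (×34).
Sum = 4.072940; FGT(3.0) = 4.072940 / 168 = 0.024.

0.024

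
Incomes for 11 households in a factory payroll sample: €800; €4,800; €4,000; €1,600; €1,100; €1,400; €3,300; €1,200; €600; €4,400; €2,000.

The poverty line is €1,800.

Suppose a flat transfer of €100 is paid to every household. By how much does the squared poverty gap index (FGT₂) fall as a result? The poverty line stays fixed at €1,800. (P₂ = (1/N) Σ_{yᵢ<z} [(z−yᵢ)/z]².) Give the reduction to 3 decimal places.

0.021

Before: below the line — €600, €800, €1,100, €1,200, €1,400, €1,600; squared poverty gap index (FGT₂) = 0.09792.
After the €100 transfer: below the line — €700, €900, €1,200, €1,300, €1,500, €1,700; squared poverty gap index (FGT₂) = 0.07660.
Reduction = 0.09792 − 0.07660 = 0.021.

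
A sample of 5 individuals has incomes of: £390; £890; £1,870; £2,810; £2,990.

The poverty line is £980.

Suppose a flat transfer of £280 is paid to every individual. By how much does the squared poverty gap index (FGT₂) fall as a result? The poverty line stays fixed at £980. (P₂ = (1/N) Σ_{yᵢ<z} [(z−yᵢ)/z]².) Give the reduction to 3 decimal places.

0.054

Before: below the line — £390, £890; squared poverty gap index (FGT₂) = 0.07418.
After the £280 transfer: below the line — £670; squared poverty gap index (FGT₂) = 0.02001.
Reduction = 0.07418 − 0.02001 = 0.054.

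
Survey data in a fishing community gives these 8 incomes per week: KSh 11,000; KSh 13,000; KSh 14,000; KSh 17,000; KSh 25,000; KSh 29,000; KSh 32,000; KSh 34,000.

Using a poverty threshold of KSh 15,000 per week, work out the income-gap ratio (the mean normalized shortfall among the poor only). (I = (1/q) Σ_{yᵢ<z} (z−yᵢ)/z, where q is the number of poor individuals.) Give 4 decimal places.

Incomes under z: KSh 11,000, KSh 13,000, KSh 14,000 (q = 3 of N = 8).
Shortfall ratios (z−y)/z: 0.2667, 0.1333, 0.0667; sum = 0.466667.
I averages over the q = 3 poor units only: 0.466667 / 3 = 0.1556.

0.1556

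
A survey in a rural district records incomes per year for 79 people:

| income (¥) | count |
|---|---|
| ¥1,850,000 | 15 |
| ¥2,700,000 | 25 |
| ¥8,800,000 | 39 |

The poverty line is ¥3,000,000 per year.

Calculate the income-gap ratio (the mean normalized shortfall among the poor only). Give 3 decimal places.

Incomes under z: 15×¥1,850,000, 25×¥2,700,000 (q = 40 of N = 79).
Shortfall ratios (z−y)/z: 0.3833 (×15), 0.1000 (×25); sum = 8.250000.
The income-gap ratio divides by q (the poor only): 8.250000 / 40 = 0.206.

0.206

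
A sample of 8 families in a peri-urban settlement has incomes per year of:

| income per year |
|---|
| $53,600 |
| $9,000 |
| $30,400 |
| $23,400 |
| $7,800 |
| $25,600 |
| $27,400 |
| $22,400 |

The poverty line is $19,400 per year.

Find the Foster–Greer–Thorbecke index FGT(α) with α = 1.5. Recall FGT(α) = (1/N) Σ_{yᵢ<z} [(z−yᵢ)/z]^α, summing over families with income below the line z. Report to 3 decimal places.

0.107

Incomes under z: $7,800, $9,000 (q = 2 of N = 8).
Relative gaps: (19400−7800)/19400 = 0.5979; (19400−9000)/19400 = 0.5361.
Raised to α = 1.5: 0.46236; 0.39251.
Sum = 0.854871; FGT(1.5) = 0.854871 / 8 = 0.107.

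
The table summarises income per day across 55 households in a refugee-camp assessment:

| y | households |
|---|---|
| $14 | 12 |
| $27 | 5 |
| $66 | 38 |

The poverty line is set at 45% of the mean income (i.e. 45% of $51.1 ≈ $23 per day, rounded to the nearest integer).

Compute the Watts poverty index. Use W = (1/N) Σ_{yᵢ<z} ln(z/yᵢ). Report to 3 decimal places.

0.108

Below the line: 12×$14 (q = 12 of N = 55).
Log gaps: ln(23/14) = 0.4964 (×12).
W = 5.957243 / 55 = 0.108.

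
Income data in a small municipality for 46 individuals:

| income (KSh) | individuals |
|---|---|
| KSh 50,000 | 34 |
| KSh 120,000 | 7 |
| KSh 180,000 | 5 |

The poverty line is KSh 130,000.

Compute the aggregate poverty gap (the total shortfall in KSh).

Below z: 34×KSh 50,000, 7×KSh 120,000 (q = 41 of N = 46).
Individual gaps: 34×(130000−50000) = 2720000; 7×(130000−120000) = 70000.
Aggregate gap = KSh 2,790,000.

KSh 2,790,000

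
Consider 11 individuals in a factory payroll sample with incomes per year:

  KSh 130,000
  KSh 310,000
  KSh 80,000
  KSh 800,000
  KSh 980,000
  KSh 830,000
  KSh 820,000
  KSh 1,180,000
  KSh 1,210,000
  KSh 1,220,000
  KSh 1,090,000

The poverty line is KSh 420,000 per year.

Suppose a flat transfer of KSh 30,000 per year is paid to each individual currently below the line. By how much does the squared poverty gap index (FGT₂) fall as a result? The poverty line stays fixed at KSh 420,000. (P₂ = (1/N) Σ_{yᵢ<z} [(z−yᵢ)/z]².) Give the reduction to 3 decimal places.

Before: below the line — KSh 80,000, KSh 130,000, KSh 310,000; squared poverty gap index (FGT₂) = 0.10915.
After the KSh 30,000 transfer: below the line — KSh 110,000, KSh 160,000, KSh 340,000; squared poverty gap index (FGT₂) = 0.08766.
Reduction = 0.10915 − 0.08766 = 0.021.

0.021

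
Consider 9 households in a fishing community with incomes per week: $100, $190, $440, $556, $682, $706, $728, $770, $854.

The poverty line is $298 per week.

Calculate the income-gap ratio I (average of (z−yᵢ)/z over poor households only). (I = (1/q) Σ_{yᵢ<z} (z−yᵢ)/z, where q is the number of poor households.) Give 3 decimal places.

Poor units: $100, $190 (q = 2 of N = 9).
Shortfall ratios (z−y)/z: 0.6644, 0.3624; sum = 1.026846.
The income-gap ratio divides by q (the poor only): 1.026846 / 2 = 0.513.

0.513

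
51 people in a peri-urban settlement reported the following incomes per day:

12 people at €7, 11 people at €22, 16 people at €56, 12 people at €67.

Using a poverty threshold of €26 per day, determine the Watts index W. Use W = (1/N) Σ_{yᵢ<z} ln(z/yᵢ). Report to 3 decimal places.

0.345

Below the line: 12×€7, 11×€22 (q = 23 of N = 51).
Log shortfalls: ln(26/7) = 1.3122 (×12); ln(26/22) = 0.1671 (×11).
W = 17.583832 / 51 = 0.345.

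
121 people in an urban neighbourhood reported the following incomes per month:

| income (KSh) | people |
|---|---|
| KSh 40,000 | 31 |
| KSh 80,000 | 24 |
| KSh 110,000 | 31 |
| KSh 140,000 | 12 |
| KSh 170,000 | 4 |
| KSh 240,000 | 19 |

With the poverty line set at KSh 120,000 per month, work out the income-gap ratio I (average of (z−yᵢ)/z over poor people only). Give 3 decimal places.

0.363

Incomes under z: 31×KSh 40,000, 24×KSh 80,000, 31×KSh 110,000 (q = 86 of N = 121).
Shortfall ratios (z−y)/z: 0.6667 (×31), 0.3333 (×24), 0.0833 (×31); sum = 31.250000.
The income-gap ratio divides by q (the poor only): 31.250000 / 86 = 0.363.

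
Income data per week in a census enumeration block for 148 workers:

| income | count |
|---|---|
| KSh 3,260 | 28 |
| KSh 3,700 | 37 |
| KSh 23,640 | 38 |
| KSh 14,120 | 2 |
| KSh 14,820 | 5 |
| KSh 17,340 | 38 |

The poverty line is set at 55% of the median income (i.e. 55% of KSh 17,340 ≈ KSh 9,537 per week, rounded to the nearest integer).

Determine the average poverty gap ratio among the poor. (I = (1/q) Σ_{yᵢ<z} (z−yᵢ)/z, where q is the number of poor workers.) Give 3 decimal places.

0.632

Below the line: 28×KSh 3,260, 37×KSh 3,700 (q = 65 of N = 148).
Relative gaps: 0.6582 (×28), 0.6120 (×37); sum = 41.074237.
The income-gap ratio divides by q (the poor only): 41.074237 / 65 = 0.632.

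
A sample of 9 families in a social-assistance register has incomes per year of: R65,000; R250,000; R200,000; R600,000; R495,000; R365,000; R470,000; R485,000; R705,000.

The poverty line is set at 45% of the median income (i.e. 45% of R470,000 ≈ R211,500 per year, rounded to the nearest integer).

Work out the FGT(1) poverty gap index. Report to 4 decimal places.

0.0830

Incomes under z: R65,000, R200,000 (q = 2 of N = 9).
Shortfall ratios: (211500−65000)/211500 = 0.6927; (211500−200000)/211500 = 0.0544.
Sum of shortfalls = 0.747045; P₁ averages over all N: 0.747045 / 9 = 0.0830.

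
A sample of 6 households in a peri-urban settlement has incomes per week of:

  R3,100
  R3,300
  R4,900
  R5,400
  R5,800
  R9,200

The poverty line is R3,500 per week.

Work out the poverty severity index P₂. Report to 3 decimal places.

0.003

Incomes under z: R3,100, R3,300 (q = 2 of N = 6).
Gap ratios (z−y)/z: (3500−3100)/3500 = 0.1143; (3500−3300)/3500 = 0.0571.
Squared: 0.0131; 0.0033.
Sum = 0.016327; P₂ = 0.016327 / 6 = 0.003.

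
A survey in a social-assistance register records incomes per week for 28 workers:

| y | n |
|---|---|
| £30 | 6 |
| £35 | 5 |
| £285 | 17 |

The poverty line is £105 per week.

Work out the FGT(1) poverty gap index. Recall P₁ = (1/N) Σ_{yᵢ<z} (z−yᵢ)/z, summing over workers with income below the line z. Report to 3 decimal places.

0.272

Incomes under z: 6×£30, 5×£35 (q = 11 of N = 28).
Shortfall ratios: (105−30)/105 = 0.7143 (×6); (105−35)/105 = 0.6667 (×5).
Σ = 7.619048. Dividing by the full population N = 28 gives P₁ = 0.272.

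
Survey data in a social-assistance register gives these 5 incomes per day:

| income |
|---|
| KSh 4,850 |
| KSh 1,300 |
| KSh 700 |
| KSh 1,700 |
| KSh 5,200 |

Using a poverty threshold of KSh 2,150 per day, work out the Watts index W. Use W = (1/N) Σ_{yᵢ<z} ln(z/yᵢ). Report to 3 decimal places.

0.372

Poor units: KSh 700, KSh 1,300, KSh 1,700 (q = 3 of N = 5).
Log gaps: ln(2150/700) = 1.1221; ln(2150/1300) = 0.5031; ln(2150/1700) = 0.2348.
W = 1.860086 / 5 = 0.372.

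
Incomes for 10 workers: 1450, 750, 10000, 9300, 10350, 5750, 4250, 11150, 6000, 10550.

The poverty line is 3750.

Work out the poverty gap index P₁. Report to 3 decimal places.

Below the line: 750, 1450 (q = 2 of N = 10).
Shortfall ratios: (3750−750)/3750 = 0.8000; (3750−1450)/3750 = 0.6133.
Sum of shortfalls = 1.413333; P₁ averages over all N: 1.413333 / 10 = 0.141.

0.141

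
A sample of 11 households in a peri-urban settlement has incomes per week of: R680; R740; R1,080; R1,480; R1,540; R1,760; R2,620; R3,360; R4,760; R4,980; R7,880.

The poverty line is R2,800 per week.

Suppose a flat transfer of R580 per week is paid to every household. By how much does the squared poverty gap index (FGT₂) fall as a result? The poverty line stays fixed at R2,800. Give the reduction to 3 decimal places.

0.105

Before: below the line — R680, R740, R1,080, R1,480, R1,540, R1,760, R2,620; squared poverty gap index (FGT₂) = 0.18716.
After the R580 transfer: below the line — R1,260, R1,320, R1,660, R2,060, R2,120, R2,340; squared poverty gap index (FGT₂) = 0.08213.
Reduction = 0.18716 − 0.08213 = 0.105.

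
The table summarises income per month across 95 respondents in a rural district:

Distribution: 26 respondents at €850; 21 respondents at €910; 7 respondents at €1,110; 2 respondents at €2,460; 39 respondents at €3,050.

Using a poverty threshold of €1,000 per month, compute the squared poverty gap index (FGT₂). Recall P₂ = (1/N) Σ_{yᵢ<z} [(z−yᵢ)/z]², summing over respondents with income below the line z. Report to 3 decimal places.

Below the line: 26×€850, 21×€910 (q = 47 of N = 95).
Shortfall ratios: (1000−850)/1000 = 0.1500 (×26); (1000−910)/1000 = 0.0900 (×21).
Squared: 0.0225 (×26); 0.0081 (×21).
Sum = 0.755100; P₂ = 0.755100 / 95 = 0.008.

0.008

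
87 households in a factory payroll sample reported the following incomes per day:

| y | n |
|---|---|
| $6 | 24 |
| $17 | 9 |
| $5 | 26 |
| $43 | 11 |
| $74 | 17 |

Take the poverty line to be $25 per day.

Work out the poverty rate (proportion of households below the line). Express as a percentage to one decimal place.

67.8%

59 of the 87 households have income below $25.
H = 59/87 = 67.8%.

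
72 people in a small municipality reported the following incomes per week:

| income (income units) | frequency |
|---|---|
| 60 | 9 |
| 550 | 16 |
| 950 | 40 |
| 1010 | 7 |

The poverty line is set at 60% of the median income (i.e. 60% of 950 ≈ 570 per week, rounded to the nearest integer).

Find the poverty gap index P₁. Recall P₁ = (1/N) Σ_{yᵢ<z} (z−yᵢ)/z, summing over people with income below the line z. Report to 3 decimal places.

Below the line: 9×60, 16×550 (q = 25 of N = 72).
Normalized shortfalls: (570−60)/570 = 0.8947 (×9); (570−550)/570 = 0.0351 (×16).
Sum of shortfalls = 8.614035; P₁ averages over all N: 8.614035 / 72 = 0.120.

0.120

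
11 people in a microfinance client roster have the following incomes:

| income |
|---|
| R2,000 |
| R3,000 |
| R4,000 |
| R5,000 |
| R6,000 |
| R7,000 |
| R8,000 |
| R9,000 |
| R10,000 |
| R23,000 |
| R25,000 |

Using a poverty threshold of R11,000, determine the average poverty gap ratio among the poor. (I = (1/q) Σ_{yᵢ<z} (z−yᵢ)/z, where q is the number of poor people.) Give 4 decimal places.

Poor units: R2,000, R3,000, R4,000, R5,000, R6,000, R7,000, R8,000, R9,000, R10,000 (q = 9 of N = 11).
Relative gaps: 0.8182, 0.7273, 0.6364, 0.5455, 0.4545, 0.3636, 0.2727, 0.1818, 0.0909; sum = 4.090909.
I averages over the q = 9 poor units only: 4.090909 / 9 = 0.4545.

0.4545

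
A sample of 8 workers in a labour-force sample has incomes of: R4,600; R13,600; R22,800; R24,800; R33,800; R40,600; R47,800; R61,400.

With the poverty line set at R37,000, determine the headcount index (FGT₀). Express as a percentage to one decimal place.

62.5%

5 of the 8 workers have income below R37,000.
H = 5/8 = 62.5%.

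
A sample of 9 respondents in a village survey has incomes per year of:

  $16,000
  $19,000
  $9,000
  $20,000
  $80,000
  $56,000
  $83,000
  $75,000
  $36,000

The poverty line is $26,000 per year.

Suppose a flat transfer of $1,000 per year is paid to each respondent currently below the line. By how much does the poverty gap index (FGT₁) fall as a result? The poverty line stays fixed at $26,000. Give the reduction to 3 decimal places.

0.017

Before: below the line — $9,000, $16,000, $19,000, $20,000; poverty gap index (FGT₁) = 0.17094.
After the $1,000 transfer: below the line — $10,000, $17,000, $20,000, $21,000; poverty gap index (FGT₁) = 0.15385.
Reduction = 0.17094 − 0.15385 = 0.017.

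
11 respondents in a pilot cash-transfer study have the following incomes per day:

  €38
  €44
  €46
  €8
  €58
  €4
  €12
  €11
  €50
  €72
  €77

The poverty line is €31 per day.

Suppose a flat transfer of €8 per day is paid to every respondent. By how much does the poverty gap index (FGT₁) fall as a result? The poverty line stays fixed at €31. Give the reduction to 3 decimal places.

Before: below the line — €4, €8, €11, €12; poverty gap index (FGT₁) = 0.26100.
After the €8 transfer: below the line — €12, €16, €19, €20; poverty gap index (FGT₁) = 0.16716.
Reduction = 0.26100 − 0.16716 = 0.094.

0.094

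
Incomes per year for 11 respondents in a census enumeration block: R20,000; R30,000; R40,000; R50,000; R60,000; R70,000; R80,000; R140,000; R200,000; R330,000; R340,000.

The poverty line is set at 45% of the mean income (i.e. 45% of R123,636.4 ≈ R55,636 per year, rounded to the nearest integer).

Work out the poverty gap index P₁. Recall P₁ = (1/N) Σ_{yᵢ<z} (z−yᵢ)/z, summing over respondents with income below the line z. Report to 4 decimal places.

Below z: R20,000, R30,000, R40,000, R50,000 (q = 4 of N = 11).
Gap ratios (z−y)/z: (55636−20000)/55636 = 0.6405; (55636−30000)/55636 = 0.4608; (55636−40000)/55636 = 0.2810; (55636−50000)/55636 = 0.1013.
Σ = 1.483644. Dividing by the full population N = 11 gives P₁ = 0.1349.

0.1349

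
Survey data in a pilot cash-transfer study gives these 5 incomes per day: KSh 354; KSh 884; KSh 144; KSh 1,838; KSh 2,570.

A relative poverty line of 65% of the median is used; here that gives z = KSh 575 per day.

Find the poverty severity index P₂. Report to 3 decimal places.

0.142

Below the line: KSh 144, KSh 354 (q = 2 of N = 5).
Normalized shortfalls: (575−144)/575 = 0.7496; (575−354)/575 = 0.3843.
Squared: 0.5618; 0.1477.
Sum = 0.709571; P₂ = 0.709571 / 5 = 0.142.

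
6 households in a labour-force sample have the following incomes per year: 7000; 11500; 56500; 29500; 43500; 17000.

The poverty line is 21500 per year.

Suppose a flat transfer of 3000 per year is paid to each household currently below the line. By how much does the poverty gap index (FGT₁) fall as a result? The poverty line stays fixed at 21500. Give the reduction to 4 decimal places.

0.0698

Before: below the line — 7000, 11500, 17000; poverty gap index (FGT₁) = 0.224806.
After the 3000 transfer: below the line — 10000, 14500, 20000; poverty gap index (FGT₁) = 0.155039.
Reduction = 0.224806 − 0.155039 = 0.0698.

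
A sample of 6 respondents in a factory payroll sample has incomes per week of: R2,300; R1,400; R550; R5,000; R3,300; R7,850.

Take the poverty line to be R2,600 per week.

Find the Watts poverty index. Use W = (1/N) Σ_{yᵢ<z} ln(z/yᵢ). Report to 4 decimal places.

Below z: R550, R1,400, R2,300 (q = 3 of N = 6).
Log gaps: ln(2600/550) = 1.5533; ln(2600/1400) = 0.6190; ln(2600/2300) = 0.1226.
W = 2.294990 / 6 = 0.3825.

0.3825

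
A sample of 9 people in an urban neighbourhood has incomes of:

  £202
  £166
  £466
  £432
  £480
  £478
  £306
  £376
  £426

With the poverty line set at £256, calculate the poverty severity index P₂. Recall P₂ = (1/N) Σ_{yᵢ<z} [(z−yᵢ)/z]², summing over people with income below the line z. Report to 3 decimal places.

0.019

Below the line: £166, £202 (q = 2 of N = 9).
Normalized shortfalls: (256−166)/256 = 0.3516; (256−202)/256 = 0.2109.
Squared: 0.1236; 0.0445.
Sum = 0.168091; P₂ = 0.168091 / 9 = 0.019.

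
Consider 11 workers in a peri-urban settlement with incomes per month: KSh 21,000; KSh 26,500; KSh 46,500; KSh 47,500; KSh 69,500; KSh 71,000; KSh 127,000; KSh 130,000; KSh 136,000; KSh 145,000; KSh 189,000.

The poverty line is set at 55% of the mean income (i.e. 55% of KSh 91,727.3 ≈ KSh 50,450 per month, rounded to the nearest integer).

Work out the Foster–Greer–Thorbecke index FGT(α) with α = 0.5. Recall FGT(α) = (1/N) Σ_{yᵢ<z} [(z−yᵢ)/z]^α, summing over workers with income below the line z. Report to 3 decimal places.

0.180

Below the line: KSh 21,000, KSh 26,500, KSh 46,500, KSh 47,500 (q = 4 of N = 11).
Gap ratios (z−y)/z: (50450−21000)/50450 = 0.5837; (50450−26500)/50450 = 0.4747; (50450−46500)/50450 = 0.0783; (50450−47500)/50450 = 0.0585.
Raised to α = 0.5: 0.76403; 0.68900; 0.27981; 0.24181.
Sum = 1.974664; FGT(0.5) = 1.974664 / 11 = 0.180.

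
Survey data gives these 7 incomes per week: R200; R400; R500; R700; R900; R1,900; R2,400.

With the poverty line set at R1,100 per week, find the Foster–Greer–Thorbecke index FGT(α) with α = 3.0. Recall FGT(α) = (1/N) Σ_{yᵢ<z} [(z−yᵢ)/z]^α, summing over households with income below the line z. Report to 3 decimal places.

0.146

Incomes under z: R200, R400, R500, R700, R900 (q = 5 of N = 7).
Gap ratios (z−y)/z: (1100−200)/1100 = 0.8182; (1100−400)/1100 = 0.6364; (1100−500)/1100 = 0.5455; (1100−700)/1100 = 0.3636; (1100−900)/1100 = 0.1818.
Raised to α = 3.0: 0.54771; 0.25770; 0.16228; 0.04808; 0.00601.
Sum = 1.021788; FGT(3.0) = 1.021788 / 7 = 0.146.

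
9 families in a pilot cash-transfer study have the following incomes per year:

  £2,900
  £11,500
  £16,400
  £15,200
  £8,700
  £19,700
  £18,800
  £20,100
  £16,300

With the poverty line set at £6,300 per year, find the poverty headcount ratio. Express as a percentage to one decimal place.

11.1%

1 of the 9 families have income below £6,300.
H = 1/9 = 11.1%.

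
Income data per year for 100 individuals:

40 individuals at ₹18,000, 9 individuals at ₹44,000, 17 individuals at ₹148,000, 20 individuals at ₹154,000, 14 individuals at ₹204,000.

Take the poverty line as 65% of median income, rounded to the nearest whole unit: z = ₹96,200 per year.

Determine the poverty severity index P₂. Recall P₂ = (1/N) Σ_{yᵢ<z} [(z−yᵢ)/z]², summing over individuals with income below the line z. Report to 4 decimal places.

Below the line: 40×₹18,000, 9×₹44,000 (q = 49 of N = 100).
Gap ratios (z−y)/z: (96200−18000)/96200 = 0.8129 (×40); (96200−44000)/96200 = 0.5426 (×9).
Squared: 0.6608 (×40); 0.2944 (×9).
Sum = 29.081518; P₂ = 29.081518 / 100 = 0.2908.

0.2908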